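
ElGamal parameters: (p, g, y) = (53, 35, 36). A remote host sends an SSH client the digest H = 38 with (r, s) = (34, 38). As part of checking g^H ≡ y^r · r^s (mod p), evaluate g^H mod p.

37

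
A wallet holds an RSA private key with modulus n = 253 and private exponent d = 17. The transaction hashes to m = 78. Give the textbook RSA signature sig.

m^17 mod 253 = 210

210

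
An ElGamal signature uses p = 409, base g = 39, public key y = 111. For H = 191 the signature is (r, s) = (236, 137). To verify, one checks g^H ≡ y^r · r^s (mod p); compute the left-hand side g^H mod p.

39^2 = 1521 ≡ 294
39^4 ≡ 294^2 = 86436 ≡ 137
39^8 ≡ 137^2 = 18769 ≡ 364
39^16 ≡ 364^2 = 132496 ≡ 389
39^32 ≡ 389^2 = 151321 ≡ 400
39^64 ≡ 400^2 = 160000 ≡ 81
39^128 ≡ 81^2 = 6561 ≡ 17
191 = 128 + 32 + 16 + 8 + 4 + 2 + 1, so 39^191 ≡ 17·400·389·364·137·294·39 ≡ 287 (mod 409)

287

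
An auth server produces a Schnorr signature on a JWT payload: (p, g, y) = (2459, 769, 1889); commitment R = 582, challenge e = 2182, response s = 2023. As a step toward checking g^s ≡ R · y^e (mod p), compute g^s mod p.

769^2 = 591361 ≡ 1201
769^4 ≡ 1201^2 = 1442401 ≡ 1427
769^8 ≡ 1427^2 = 2036329 ≡ 277
769^16 ≡ 277^2 = 76729 ≡ 500
769^32 ≡ 500^2 = 250000 ≡ 1641
769^64 ≡ 1641^2 = 2692881 ≡ 276
769^128 ≡ 276^2 = 76176 ≡ 2406
769^256 ≡ 2406^2 = 5788836 ≡ 350
769^512 ≡ 350^2 = 122500 ≡ 2009
769^1024 ≡ 2009^2 = 4036081 ≡ 862
2023 = 1024 + 512 + 256 + 128 + 64 + 32 + 4 + 2 + 1, so 769^2023 ≡ 862·2009·350·2406·276·1641·1427·1201·769 ≡ 2427 (mod 2459)

2427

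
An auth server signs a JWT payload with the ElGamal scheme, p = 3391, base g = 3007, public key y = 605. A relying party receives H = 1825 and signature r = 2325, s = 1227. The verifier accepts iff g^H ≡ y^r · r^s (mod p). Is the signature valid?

Left side g^H mod p:
3007^2 = 9042049 ≡ 1643
3007^4 ≡ 1643^2 = 2699449 ≡ 213
3007^8 ≡ 213^2 = 45369 ≡ 1286
3007^16 ≡ 1286^2 = 1653796 ≡ 2379
3007^32 ≡ 2379^2 = 5659641 ≡ 62
3007^64 ≡ 62^2 = 3844 ≡ 453
3007^128 ≡ 453^2 = 205209 ≡ 1749
3007^256 ≡ 1749^2 = 3059001 ≡ 319
3007^512 ≡ 319^2 = 101761 ≡ 31
3007^1024 ≡ 31^2 = 961
1825 = 1024 + 512 + 256 + 32 + 1, so 3007^1825 ≡ 961·31·319·62·3007 ≡ 1430 (mod 3391)
Right side y^r · r^s mod p:
605^2 = 366025 ≡ 3188
605^4 ≡ 3188^2 = 10163344 ≡ 517
605^8 ≡ 517^2 = 267289 ≡ 2791
605^16 ≡ 2791^2 = 7789681 ≡ 554
605^32 ≡ 554^2 = 306916 ≡ 1726
605^64 ≡ 1726^2 = 2979076 ≡ 1778
605^128 ≡ 1778^2 = 3161284 ≡ 872
605^256 ≡ 872^2 = 760384 ≡ 800
605^512 ≡ 800^2 = 640000 ≡ 2492
605^1024 ≡ 2492^2 = 6210064 ≡ 1143
605^2048 ≡ 1143^2 = 1306449 ≡ 914
2325 = 2048 + 256 + 16 + 4 + 1, so 605^2325 ≡ 914·800·554·517·605 ≡ 2054 (mod 3391)
2325^2 = 5405625 ≡ 371
2325^4 ≡ 371^2 = 137641 ≡ 2001
2325^8 ≡ 2001^2 = 4004001 ≡ 2621
2325^16 ≡ 2621^2 = 6869641 ≡ 2866
2325^32 ≡ 2866^2 = 8213956 ≡ 954
2325^64 ≡ 954^2 = 910116 ≡ 1328
2325^128 ≡ 1328^2 = 1763584 ≡ 264
2325^256 ≡ 264^2 = 69696 ≡ 1876
2325^512 ≡ 1876^2 = 3519376 ≡ 2909
2325^1024 ≡ 2909^2 = 8462281 ≡ 1736
1227 = 1024 + 128 + 64 + 8 + 2 + 1, so 2325^1227 ≡ 1736·264·1328·2621·371·2325 ≡ 694 (mod 3391)
2054·694 = 1425476 ≡ 1256 (mod 3391)
1430 ≠ 1256, so verification fails.

invalid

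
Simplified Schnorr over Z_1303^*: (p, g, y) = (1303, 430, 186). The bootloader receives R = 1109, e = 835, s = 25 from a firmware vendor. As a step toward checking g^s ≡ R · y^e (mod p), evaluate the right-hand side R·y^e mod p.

186^835 mod 1303 = 213
R · y^e ≡ 1109·213 = 236217 ≡ 374 (mod 1303)

374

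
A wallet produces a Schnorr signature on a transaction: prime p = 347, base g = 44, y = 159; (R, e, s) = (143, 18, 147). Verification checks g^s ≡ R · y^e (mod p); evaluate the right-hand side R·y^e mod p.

306

159^18 mod 347 = 172
R · y^e ≡ 143·172 = 24596 ≡ 306 (mod 347)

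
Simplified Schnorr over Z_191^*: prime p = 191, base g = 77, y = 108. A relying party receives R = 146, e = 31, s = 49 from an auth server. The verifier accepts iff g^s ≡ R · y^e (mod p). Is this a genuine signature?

g^s mod p:
77^49 mod 191 = 59
R · y^e mod p:
108^31 mod 191 = 75
146·75 = 10950 ≡ 63 (mod 191)
59 ≠ 63; the check fails.

forged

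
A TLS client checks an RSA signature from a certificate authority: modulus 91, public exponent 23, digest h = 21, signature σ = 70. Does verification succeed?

passes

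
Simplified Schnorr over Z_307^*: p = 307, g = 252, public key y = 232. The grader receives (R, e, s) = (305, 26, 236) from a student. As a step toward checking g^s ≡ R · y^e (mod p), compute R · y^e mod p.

Squares mod 307: 232^1≡232, 232^2≡99, 232^4≡284, 232^8≡222, 232^16≡164
26 = 16 + 8 + 2, so 232^26 ≡ 164·222·99 ≡ 212 (mod 307)
R · y^e ≡ 305·212 = 64660 ≡ 190 (mod 307)

190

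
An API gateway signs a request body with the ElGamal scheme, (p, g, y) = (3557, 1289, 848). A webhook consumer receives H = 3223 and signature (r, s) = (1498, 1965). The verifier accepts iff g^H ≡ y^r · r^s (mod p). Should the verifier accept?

accept

Left side g^H mod p:
1289^2 = 1661521 ≡ 402
1289^4 ≡ 402^2 = 161604 ≡ 1539
1289^8 ≡ 1539^2 = 2368521 ≡ 3116
1289^16 ≡ 3116^2 = 9709456 ≡ 2403
1289^32 ≡ 2403^2 = 5774409 ≡ 1398
1289^64 ≡ 1398^2 = 1954404 ≡ 1611
1289^128 ≡ 1611^2 = 2595321 ≡ 2268
1289^256 ≡ 2268^2 = 5143824 ≡ 402
1289^512 ≡ 402^2 = 161604 ≡ 1539
1289^1024 ≡ 1539^2 = 2368521 ≡ 3116
1289^2048 ≡ 3116^2 = 9709456 ≡ 2403
3223 = 2048 + 1024 + 128 + 16 + 4 + 2 + 1, so 1289^3223 ≡ 2403·3116·2268·2403·1539·402·1289 ≡ 1971 (mod 3557)
Right side y^r · r^s mod p:
848^2 = 719104 ≡ 590
848^4 ≡ 590^2 = 348100 ≡ 3071
848^8 ≡ 3071^2 = 9431041 ≡ 1434
848^16 ≡ 1434^2 = 2056356 ≡ 410
848^32 ≡ 410^2 = 168100 ≡ 921
848^64 ≡ 921^2 = 848241 ≡ 1675
848^128 ≡ 1675^2 = 2805625 ≡ 2709
848^256 ≡ 2709^2 = 7338681 ≡ 590
848^512 ≡ 590^2 = 348100 ≡ 3071
848^1024 ≡ 3071^2 = 9431041 ≡ 1434
1498 = 1024 + 256 + 128 + 64 + 16 + 8 + 2, so 848^1498 ≡ 1434·590·2709·1675·410·1434·590 ≡ 2284 (mod 3557)
1498^2 = 2244004 ≡ 3094
1498^4 ≡ 3094^2 = 9572836 ≡ 949
1498^8 ≡ 949^2 = 900601 ≡ 680
1498^16 ≡ 680^2 = 462400 ≡ 3547
1498^32 ≡ 3547^2 = 12581209 ≡ 100
1498^64 ≡ 100^2 = 10000 ≡ 2886
1498^128 ≡ 2886^2 = 8328996 ≡ 2059
1498^256 ≡ 2059^2 = 4239481 ≡ 3094
1498^512 ≡ 3094^2 = 9572836 ≡ 949
1498^1024 ≡ 949^2 = 900601 ≡ 680
1965 = 1024 + 512 + 256 + 128 + 32 + 8 + 4 + 1, so 1498^1965 ≡ 680·949·3094·2059·100·680·949·1498 ≡ 1946 (mod 3557)
2284·1946 = 4444664 ≡ 1971 (mod 3557)
1971 ≡ 1971 (mod 3557), so the signature is genuine.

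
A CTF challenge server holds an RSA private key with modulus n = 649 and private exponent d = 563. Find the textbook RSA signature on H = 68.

371

H^2 ≡ 68^2 = 4624 ≡ 81
H^4 ≡ 81^2 = 6561 ≡ 71
H^8 ≡ 71^2 = 5041 ≡ 498
H^16 ≡ 498^2 = 248004 ≡ 86
H^32 ≡ 86^2 = 7396 ≡ 257
H^64 ≡ 257^2 = 66049 ≡ 500
H^128 ≡ 500^2 = 250000 ≡ 135
H^256 ≡ 135^2 = 18225 ≡ 53
H^512 ≡ 53^2 = 2809 ≡ 213
563 = 512 + 32 + 16 + 2 + 1, so H^563 ≡ 213·257·86·81·68 ≡ 371 (mod 649)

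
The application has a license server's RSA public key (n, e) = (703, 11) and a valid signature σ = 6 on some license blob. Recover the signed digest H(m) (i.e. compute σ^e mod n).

σ^11 mod 703 = 549

549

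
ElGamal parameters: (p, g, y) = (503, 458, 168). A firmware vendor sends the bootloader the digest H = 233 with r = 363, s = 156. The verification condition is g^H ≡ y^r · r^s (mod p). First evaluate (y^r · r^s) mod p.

427

168^2 = 28224 ≡ 56
168^4 ≡ 56^2 = 3136 ≡ 118
168^8 ≡ 118^2 = 13924 ≡ 343
168^16 ≡ 343^2 = 117649 ≡ 450
168^32 ≡ 450^2 = 202500 ≡ 294
168^64 ≡ 294^2 = 86436 ≡ 423
168^128 ≡ 423^2 = 178929 ≡ 364
168^256 ≡ 364^2 = 132496 ≡ 207
363 = 256 + 64 + 32 + 8 + 2 + 1, so 168^363 ≡ 207·423·294·343·56·168 ≡ 126 (mod 503)
363^2 = 131769 ≡ 486
363^4 ≡ 486^2 = 236196 ≡ 289
363^8 ≡ 289^2 = 83521 ≡ 23
363^16 ≡ 23^2 = 529 ≡ 26
363^32 ≡ 26^2 = 676 ≡ 173
363^64 ≡ 173^2 = 29929 ≡ 252
363^128 ≡ 252^2 = 63504 ≡ 126
156 = 128 + 16 + 8 + 4, so 363^156 ≡ 126·26·23·289 ≡ 199 (mod 503)
y^r · r^s ≡ 126·199 = 25074 ≡ 427 (mod 503)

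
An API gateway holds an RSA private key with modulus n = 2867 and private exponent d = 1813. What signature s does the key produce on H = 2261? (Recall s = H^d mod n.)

H^2 ≡ 2261^2 = 5112121 ≡ 260
H^4 ≡ 260^2 = 67600 ≡ 1659
H^8 ≡ 1659^2 = 2752281 ≡ 2828
H^16 ≡ 2828^2 = 7997584 ≡ 1521
H^32 ≡ 1521^2 = 2313441 ≡ 2639
H^64 ≡ 2639^2 = 6964321 ≡ 378
H^128 ≡ 378^2 = 142884 ≡ 2401
H^256 ≡ 2401^2 = 5764801 ≡ 2131
H^512 ≡ 2131^2 = 4541161 ≡ 2700
H^1024 ≡ 2700^2 = 7290000 ≡ 2086
1813 = 1024 + 512 + 256 + 16 + 4 + 1, so H^1813 ≡ 2086·2700·2131·1521·1659·2261 ≡ 2642 (mod 2867)

2642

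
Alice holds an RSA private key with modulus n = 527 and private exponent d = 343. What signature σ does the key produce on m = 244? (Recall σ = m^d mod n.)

184

Squares mod 527: m^1≡244, m^2≡512, m^4≡225, m^8≡33, m^16≡35, m^32≡171, m^64≡256, m^128≡188, m^256≡35
343 = 256 + 64 + 16 + 4 + 2 + 1, so m^343 ≡ 35·256·35·225·512·244 ≡ 184 (mod 527)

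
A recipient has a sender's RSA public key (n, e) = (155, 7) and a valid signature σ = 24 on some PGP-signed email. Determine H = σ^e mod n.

σ^7 mod 155 = 34

34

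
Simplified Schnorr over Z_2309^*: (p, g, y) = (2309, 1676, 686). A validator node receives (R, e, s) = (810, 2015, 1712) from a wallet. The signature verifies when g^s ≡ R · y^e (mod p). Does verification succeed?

fails

g^s mod p:
1676^1712 mod 2309 = 1502
R · y^e mod p:
686^2015 mod 2309 = 605
810·605 = 490050 ≡ 542 (mod 2309)
1502 ≠ 542; the check fails.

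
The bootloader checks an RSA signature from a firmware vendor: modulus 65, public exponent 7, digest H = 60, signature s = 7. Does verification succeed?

fails

s^7 mod 65 = 58
s^7 mod 65 = 58, but H = 60.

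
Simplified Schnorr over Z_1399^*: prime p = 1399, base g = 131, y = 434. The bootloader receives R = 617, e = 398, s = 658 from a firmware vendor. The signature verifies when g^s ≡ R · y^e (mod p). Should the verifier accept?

accept

g^s mod p:
131^2 = 17161 ≡ 373
131^4 ≡ 373^2 = 139129 ≡ 628
131^8 ≡ 628^2 = 394384 ≡ 1265
131^16 ≡ 1265^2 = 1600225 ≡ 1168
131^32 ≡ 1168^2 = 1364224 ≡ 199
131^64 ≡ 199^2 = 39601 ≡ 429
131^128 ≡ 429^2 = 184041 ≡ 772
131^256 ≡ 772^2 = 595984 ≡ 10
131^512 ≡ 10^2 = 100
658 = 512 + 128 + 16 + 2, so 131^658 ≡ 100·772·1168·373 ≡ 1129 (mod 1399)
R · y^e mod p:
434^2 = 188356 ≡ 890
434^4 ≡ 890^2 = 792100 ≡ 266
434^8 ≡ 266^2 = 70756 ≡ 806
434^16 ≡ 806^2 = 649636 ≡ 500
434^32 ≡ 500^2 = 250000 ≡ 978
434^64 ≡ 978^2 = 956484 ≡ 967
434^128 ≡ 967^2 = 935089 ≡ 557
434^256 ≡ 557^2 = 310249 ≡ 1070
398 = 256 + 128 + 8 + 4 + 2, so 434^398 ≡ 1070·557·806·266·890 ≡ 512 (mod 1399)
617·512 = 315904 ≡ 1129 (mod 1399)
1129 ≡ 1129 (mod 1399); signature holds.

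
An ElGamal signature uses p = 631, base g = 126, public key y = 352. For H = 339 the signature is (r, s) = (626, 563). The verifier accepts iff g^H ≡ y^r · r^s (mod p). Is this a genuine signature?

Left side g^H mod p:
126^2 = 15876 ≡ 101
126^4 ≡ 101^2 = 10201 ≡ 105
126^8 ≡ 105^2 = 11025 ≡ 298
126^16 ≡ 298^2 = 88804 ≡ 464
126^32 ≡ 464^2 = 215296 ≡ 125
126^64 ≡ 125^2 = 15625 ≡ 481
126^128 ≡ 481^2 = 231361 ≡ 415
126^256 ≡ 415^2 = 172225 ≡ 593
339 = 256 + 64 + 16 + 2 + 1, so 126^339 ≡ 593·481·464·101·126 ≡ 548 (mod 631)
Right side y^r · r^s mod p:
352^2 = 123904 ≡ 228
352^4 ≡ 228^2 = 51984 ≡ 242
352^8 ≡ 242^2 = 58564 ≡ 512
352^16 ≡ 512^2 = 262144 ≡ 279
352^32 ≡ 279^2 = 77841 ≡ 228
352^64 ≡ 228^2 = 51984 ≡ 242
352^128 ≡ 242^2 = 58564 ≡ 512
352^256 ≡ 512^2 = 262144 ≡ 279
352^512 ≡ 279^2 = 77841 ≡ 228
626 = 512 + 64 + 32 + 16 + 2, so 352^626 ≡ 228·242·228·279·228 ≡ 279 (mod 631)
626^2 = 391876 ≡ 25
626^4 ≡ 25^2 = 625
626^8 ≡ 625^2 = 390625 ≡ 36
626^16 ≡ 36^2 = 1296 ≡ 34
626^32 ≡ 34^2 = 1156 ≡ 525
626^64 ≡ 525^2 = 275625 ≡ 509
626^128 ≡ 509^2 = 259081 ≡ 371
626^256 ≡ 371^2 = 137641 ≡ 83
626^512 ≡ 83^2 = 6889 ≡ 579
563 = 512 + 32 + 16 + 2 + 1, so 626^563 ≡ 579·525·34·25·626 ≡ 506 (mod 631)
279·506 = 141174 ≡ 461 (mod 631)
548 ≠ 461, so verification fails.

forged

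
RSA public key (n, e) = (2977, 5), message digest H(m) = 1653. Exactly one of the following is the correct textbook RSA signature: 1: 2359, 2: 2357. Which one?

Candidate 1: 2359^2 = 5564881 ≡ 868; 2359^4 ≡ 868^2 = 753424 ≡ 243; 5 = 4 + 1, so 2359^5 ≡ 243·2359 ≡ 1653 (mod 2977)
  → matches H(m) = 1653
Candidate 2: 2357^2 = 5555449 ≡ 367; 2357^4 ≡ 367^2 = 134689 ≡ 724; 5 = 4 + 1, so 2357^5 ≡ 724·2357 ≡ 647 (mod 2977)

1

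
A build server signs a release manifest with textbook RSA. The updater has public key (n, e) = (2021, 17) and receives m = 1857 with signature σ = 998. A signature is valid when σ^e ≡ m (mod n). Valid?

no

σ^2 ≡ 998^2 = 996004 ≡ 1672
σ^4 ≡ 1672^2 = 2795584 ≡ 541
σ^8 ≡ 541^2 = 292681 ≡ 1657
σ^16 ≡ 1657^2 = 2745649 ≡ 1131
17 = 16 + 1, so σ^17 ≡ 1131·998 ≡ 1020 (mod 2021)
σ^17 mod 2021 = 1020, but m = 1857.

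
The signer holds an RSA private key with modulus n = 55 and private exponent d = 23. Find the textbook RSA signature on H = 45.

45

H^2 ≡ 45^2 = 2025 ≡ 45
H^4 ≡ 45^2 = 2025 ≡ 45
H^8 ≡ 45^2 = 2025 ≡ 45
H^16 ≡ 45^2 = 2025 ≡ 45
23 = 16 + 4 + 2 + 1, so H^23 ≡ 45·45·45·45 ≡ 45 (mod 55)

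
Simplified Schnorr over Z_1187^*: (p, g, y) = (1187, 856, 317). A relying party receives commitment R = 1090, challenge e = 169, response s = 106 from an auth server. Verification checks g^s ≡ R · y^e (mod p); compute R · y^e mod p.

Squares mod 1187: 317^1≡317, 317^2≡781, 317^4≡1030, 317^8≡909, 317^16≡129, 317^32≡23, 317^64≡529, 317^128≡896
169 = 128 + 32 + 8 + 1, so 317^169 ≡ 896·23·909·317 ≡ 1083 (mod 1187)
R · y^e ≡ 1090·1083 = 1180470 ≡ 592 (mod 1187)

592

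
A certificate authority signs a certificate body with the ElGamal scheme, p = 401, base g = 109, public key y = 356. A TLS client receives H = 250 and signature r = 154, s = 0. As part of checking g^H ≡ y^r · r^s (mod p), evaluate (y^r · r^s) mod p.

20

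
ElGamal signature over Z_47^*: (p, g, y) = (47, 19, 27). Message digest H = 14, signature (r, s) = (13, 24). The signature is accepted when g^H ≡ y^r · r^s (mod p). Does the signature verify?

verifies

Left side g^H mod p:
Squares mod 47: 19^1≡19, 19^2≡32, 19^4≡37, 19^8≡6
14 = 8 + 4 + 2, so 19^14 ≡ 6·37·32 ≡ 7 (mod 47)
Right side y^r · r^s mod p:
Squares mod 47: 27^1≡27, 27^2≡24, 27^4≡12, 27^8≡3
13 = 8 + 4 + 1, so 27^13 ≡ 3·12·27 ≡ 32 (mod 47)
Squares mod 47: 13^1≡13, 13^2≡28, 13^4≡32, 13^8≡37, 13^16≡6
24 = 16 + 8, so 13^24 ≡ 6·37 ≡ 34 (mod 47)
32·34 = 1088 ≡ 7 (mod 47)
7 ≡ 7 (mod 47), so the signature is genuine.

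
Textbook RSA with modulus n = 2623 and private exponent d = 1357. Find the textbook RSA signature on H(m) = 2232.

Squares mod 2623: (H(m))^1≡2232, (H(m))^2≡747, (H(m))^4≡1933, (H(m))^8≡1337, (H(m))^16≡1306, (H(m))^32≡686, (H(m))^64≡1079, (H(m))^128≡2252, (H(m))^256≡1245, (H(m))^512≡2455, (H(m))^1024≡1994
1357 = 1024 + 256 + 64 + 8 + 4 + 1, so (H(m))^1357 ≡ 1994·1245·1079·1337·1933·2232 ≡ 720 (mod 2623)

720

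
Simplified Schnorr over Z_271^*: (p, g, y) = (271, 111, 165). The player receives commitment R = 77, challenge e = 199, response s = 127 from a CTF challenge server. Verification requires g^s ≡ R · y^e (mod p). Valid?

no

g^s mod p:
Squares mod 271: 111^1≡111, 111^2≡126, 111^4≡158, 111^8≡32, 111^16≡211, 111^32≡77, 111^64≡238
127 = 64 + 32 + 16 + 8 + 4 + 2 + 1, so 111^127 ≡ 238·77·211·32·158·126·111 ≡ 127 (mod 271)
R · y^e mod p:
Squares mod 271: 165^1≡165, 165^2≡125, 165^4≡178, 165^8≡248, 165^16≡258, 165^32≡169, 165^64≡106, 165^128≡125
199 = 128 + 64 + 4 + 2 + 1, so 165^199 ≡ 125·106·178·125·165 ≡ 165 (mod 271)
77·165 = 12705 ≡ 239 (mod 271)
127 ≠ 239; the check fails.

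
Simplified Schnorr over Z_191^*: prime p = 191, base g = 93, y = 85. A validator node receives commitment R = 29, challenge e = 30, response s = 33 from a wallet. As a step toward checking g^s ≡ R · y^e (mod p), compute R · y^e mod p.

148

Squares mod 191: 85^1≡85, 85^2≡158, 85^4≡134, 85^8≡2, 85^16≡4
30 = 16 + 8 + 4 + 2, so 85^30 ≡ 4·2·134·158 ≡ 150 (mod 191)
R · y^e ≡ 29·150 = 4350 ≡ 148 (mod 191)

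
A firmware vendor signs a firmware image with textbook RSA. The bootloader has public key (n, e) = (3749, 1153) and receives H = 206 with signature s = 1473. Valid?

no

Squares mod 3749: s^1≡1473, s^2≡2807, s^4≡2600, s^8≡553, s^16≡2140, s^32≡2071, s^64≡185, s^128≡484, s^256≡1818, s^512≡2255, s^1024≡1381
1153 = 1024 + 128 + 1, so s^1153 ≡ 1381·484·1473 ≡ 461 (mod 3749)
461 ≠ 206, so verification fails.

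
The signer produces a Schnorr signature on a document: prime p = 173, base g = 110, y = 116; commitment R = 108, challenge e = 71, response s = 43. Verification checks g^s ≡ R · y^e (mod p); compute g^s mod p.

93

110^43 mod 173 = 93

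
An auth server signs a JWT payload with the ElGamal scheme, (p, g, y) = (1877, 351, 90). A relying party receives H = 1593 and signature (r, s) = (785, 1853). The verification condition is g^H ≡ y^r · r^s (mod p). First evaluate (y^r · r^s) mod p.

1471

90^2 = 8100 ≡ 592
90^4 ≡ 592^2 = 350464 ≡ 1342
90^8 ≡ 1342^2 = 1800964 ≡ 921
90^16 ≡ 921^2 = 848241 ≡ 1714
90^32 ≡ 1714^2 = 2937796 ≡ 291
90^64 ≡ 291^2 = 84681 ≡ 216
90^128 ≡ 216^2 = 46656 ≡ 1608
90^256 ≡ 1608^2 = 2585664 ≡ 1035
90^512 ≡ 1035^2 = 1071225 ≡ 1335
785 = 512 + 256 + 16 + 1, so 90^785 ≡ 1335·1035·1714·90 ≡ 1196 (mod 1877)
785^2 = 616225 ≡ 569
785^4 ≡ 569^2 = 323761 ≡ 917
785^8 ≡ 917^2 = 840889 ≡ 1870
785^16 ≡ 1870^2 = 3496900 ≡ 49
785^32 ≡ 49^2 = 2401 ≡ 524
785^64 ≡ 524^2 = 274576 ≡ 534
785^128 ≡ 534^2 = 285156 ≡ 1729
785^256 ≡ 1729^2 = 2989441 ≡ 1257
785^512 ≡ 1257^2 = 1580049 ≡ 1492
785^1024 ≡ 1492^2 = 2226064 ≡ 1819
1853 = 1024 + 512 + 256 + 32 + 16 + 8 + 4 + 1, so 785^1853 ≡ 1819·1492·1257·524·49·1870·917·785 ≡ 731 (mod 1877)
y^r · r^s ≡ 1196·731 = 874276 ≡ 1471 (mod 1877)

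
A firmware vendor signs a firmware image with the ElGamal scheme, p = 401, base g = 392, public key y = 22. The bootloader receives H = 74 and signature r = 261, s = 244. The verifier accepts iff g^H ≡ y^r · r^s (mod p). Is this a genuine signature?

genuine

Left side g^H mod p:
392^2 = 153664 ≡ 81
392^4 ≡ 81^2 = 6561 ≡ 145
392^8 ≡ 145^2 = 21025 ≡ 173
392^16 ≡ 173^2 = 29929 ≡ 255
392^32 ≡ 255^2 = 65025 ≡ 63
392^64 ≡ 63^2 = 3969 ≡ 360
74 = 64 + 8 + 2, so 392^74 ≡ 360·173·81 ≡ 100 (mod 401)
Right side y^r · r^s mod p:
22^2 = 484 ≡ 83
22^4 ≡ 83^2 = 6889 ≡ 72
22^8 ≡ 72^2 = 5184 ≡ 372
22^16 ≡ 372^2 = 138384 ≡ 39
22^32 ≡ 39^2 = 1521 ≡ 318
22^64 ≡ 318^2 = 101124 ≡ 72
22^128 ≡ 72^2 = 5184 ≡ 372
22^256 ≡ 372^2 = 138384 ≡ 39
261 = 256 + 4 + 1, so 22^261 ≡ 39·72·22 ≡ 22 (mod 401)
261^2 = 68121 ≡ 352
261^4 ≡ 352^2 = 123904 ≡ 396
261^8 ≡ 396^2 = 156816 ≡ 25
261^16 ≡ 25^2 = 625 ≡ 224
261^32 ≡ 224^2 = 50176 ≡ 51
261^64 ≡ 51^2 = 2601 ≡ 195
261^128 ≡ 195^2 = 38025 ≡ 331
244 = 128 + 64 + 32 + 16 + 4, so 261^244 ≡ 331·195·51·224·396 ≡ 41 (mod 401)
22·41 = 902 ≡ 100 (mod 401)
100 ≡ 100 (mod 401), so the signature is genuine.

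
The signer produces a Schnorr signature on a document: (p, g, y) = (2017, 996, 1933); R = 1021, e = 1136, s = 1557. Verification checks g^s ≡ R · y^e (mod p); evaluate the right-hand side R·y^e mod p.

1469

1933^2 = 3736489 ≡ 1005
1933^4 ≡ 1005^2 = 1010025 ≡ 1525
1933^8 ≡ 1525^2 = 2325625 ≡ 24
1933^16 ≡ 24^2 = 576
1933^32 ≡ 576^2 = 331776 ≡ 988
1933^64 ≡ 988^2 = 976144 ≡ 1933
1933^128 ≡ 1933^2 = 3736489 ≡ 1005
1933^256 ≡ 1005^2 = 1010025 ≡ 1525
1933^512 ≡ 1525^2 = 2325625 ≡ 24
1933^1024 ≡ 24^2 = 576
1136 = 1024 + 64 + 32 + 16, so 1933^1136 ≡ 576·1933·988·576 ≡ 1005 (mod 2017)
R · y^e ≡ 1021·1005 = 1026105 ≡ 1469 (mod 2017)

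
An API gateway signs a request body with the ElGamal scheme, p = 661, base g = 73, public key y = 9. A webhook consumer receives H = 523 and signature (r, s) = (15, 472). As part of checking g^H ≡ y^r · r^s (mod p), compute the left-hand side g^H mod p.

455

73^2 = 5329 ≡ 41
73^4 ≡ 41^2 = 1681 ≡ 359
73^8 ≡ 359^2 = 128881 ≡ 647
73^16 ≡ 647^2 = 418609 ≡ 196
73^32 ≡ 196^2 = 38416 ≡ 78
73^64 ≡ 78^2 = 6084 ≡ 135
73^128 ≡ 135^2 = 18225 ≡ 378
73^256 ≡ 378^2 = 142884 ≡ 108
73^512 ≡ 108^2 = 11664 ≡ 427
523 = 512 + 8 + 2 + 1, so 73^523 ≡ 427·647·41·73 ≡ 455 (mod 661)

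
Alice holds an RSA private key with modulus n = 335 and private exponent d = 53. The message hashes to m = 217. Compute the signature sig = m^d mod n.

m^53 mod 335 = 237

237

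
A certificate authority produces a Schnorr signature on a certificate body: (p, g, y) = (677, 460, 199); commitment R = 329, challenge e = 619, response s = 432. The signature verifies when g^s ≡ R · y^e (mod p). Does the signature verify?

g^s mod p:
460^2 = 211600 ≡ 376
460^4 ≡ 376^2 = 141376 ≡ 560
460^8 ≡ 560^2 = 313600 ≡ 149
460^16 ≡ 149^2 = 22201 ≡ 537
460^32 ≡ 537^2 = 288369 ≡ 644
460^64 ≡ 644^2 = 414736 ≡ 412
460^128 ≡ 412^2 = 169744 ≡ 494
460^256 ≡ 494^2 = 244036 ≡ 316
432 = 256 + 128 + 32 + 16, so 460^432 ≡ 316·494·644·537 ≡ 504 (mod 677)
R · y^e mod p:
199^2 = 39601 ≡ 335
199^4 ≡ 335^2 = 112225 ≡ 520
199^8 ≡ 520^2 = 270400 ≡ 277
199^16 ≡ 277^2 = 76729 ≡ 228
199^32 ≡ 228^2 = 51984 ≡ 532
199^64 ≡ 532^2 = 283024 ≡ 38
199^128 ≡ 38^2 = 1444 ≡ 90
199^256 ≡ 90^2 = 8100 ≡ 653
199^512 ≡ 653^2 = 426409 ≡ 576
619 = 512 + 64 + 32 + 8 + 2 + 1, so 199^619 ≡ 576·38·532·277·335·199 ≡ 232 (mod 677)
329·232 = 76328 ≡ 504 (mod 677)
504 ≡ 504 (mod 677); signature holds.

verifies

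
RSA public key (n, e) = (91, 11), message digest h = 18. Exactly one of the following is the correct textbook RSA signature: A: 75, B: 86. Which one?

Candidate A: Squares mod 91: 75^1≡75, 75^2≡74, 75^4≡16, 75^8≡74; 11 = 8 + 2 + 1, so 75^11 ≡ 74·74·75 ≡ 17 (mod 91)
Candidate B: Squares mod 91: 86^1≡86, 86^2≡25, 86^4≡79, 86^8≡53; 11 = 8 + 2 + 1, so 86^11 ≡ 53·25·86 ≡ 18 (mod 91)
  → matches h = 18

B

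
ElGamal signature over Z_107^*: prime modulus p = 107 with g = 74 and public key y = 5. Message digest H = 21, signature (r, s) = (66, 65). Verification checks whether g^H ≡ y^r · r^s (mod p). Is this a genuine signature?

Left side g^H mod p:
74^2 = 5476 ≡ 19
74^4 ≡ 19^2 = 361 ≡ 40
74^8 ≡ 40^2 = 1600 ≡ 102
74^16 ≡ 102^2 = 10404 ≡ 25
21 = 16 + 4 + 1, so 74^21 ≡ 25·40·74 ≡ 63 (mod 107)
Right side y^r · r^s mod p:
5^2 = 25
5^4 ≡ 25^2 = 625 ≡ 90
5^8 ≡ 90^2 = 8100 ≡ 75
5^16 ≡ 75^2 = 5625 ≡ 61
5^32 ≡ 61^2 = 3721 ≡ 83
5^64 ≡ 83^2 = 6889 ≡ 41
66 = 64 + 2, so 5^66 ≡ 41·25 ≡ 62 (mod 107)
66^2 = 4356 ≡ 76
66^4 ≡ 76^2 = 5776 ≡ 105
66^8 ≡ 105^2 = 11025 ≡ 4
66^16 ≡ 4^2 = 16
66^32 ≡ 16^2 = 256 ≡ 42
66^64 ≡ 42^2 = 1764 ≡ 52
65 = 64 + 1, so 66^65 ≡ 52·66 ≡ 8 (mod 107)
62·8 = 496 ≡ 68 (mod 107)
63 ≠ 68, so verification fails.

forged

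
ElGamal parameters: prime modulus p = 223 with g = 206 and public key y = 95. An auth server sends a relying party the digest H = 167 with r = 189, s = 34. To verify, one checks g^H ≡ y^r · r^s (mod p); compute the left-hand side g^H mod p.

54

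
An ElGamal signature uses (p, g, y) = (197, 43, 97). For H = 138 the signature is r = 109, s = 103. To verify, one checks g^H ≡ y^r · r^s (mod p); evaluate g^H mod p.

100

43^2 = 1849 ≡ 76
43^4 ≡ 76^2 = 5776 ≡ 63
43^8 ≡ 63^2 = 3969 ≡ 29
43^16 ≡ 29^2 = 841 ≡ 53
43^32 ≡ 53^2 = 2809 ≡ 51
43^64 ≡ 51^2 = 2601 ≡ 40
43^128 ≡ 40^2 = 1600 ≡ 24
138 = 128 + 8 + 2, so 43^138 ≡ 24·29·76 ≡ 100 (mod 197)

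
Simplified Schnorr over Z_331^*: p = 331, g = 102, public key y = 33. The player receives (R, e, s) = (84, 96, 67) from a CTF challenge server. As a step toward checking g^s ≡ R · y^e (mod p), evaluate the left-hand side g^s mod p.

102^2 = 10404 ≡ 143
102^4 ≡ 143^2 = 20449 ≡ 258
102^8 ≡ 258^2 = 66564 ≡ 33
102^16 ≡ 33^2 = 1089 ≡ 96
102^32 ≡ 96^2 = 9216 ≡ 279
102^64 ≡ 279^2 = 77841 ≡ 56
67 = 64 + 2 + 1, so 102^67 ≡ 56·143·102 ≡ 239 (mod 331)

239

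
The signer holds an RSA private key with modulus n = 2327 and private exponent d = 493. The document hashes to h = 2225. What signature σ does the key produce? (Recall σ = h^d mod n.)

1328

h^2 ≡ 2225^2 = 4950625 ≡ 1096
h^4 ≡ 1096^2 = 1201216 ≡ 484
h^8 ≡ 484^2 = 234256 ≡ 1556
h^16 ≡ 1556^2 = 2421136 ≡ 1056
h^32 ≡ 1056^2 = 1115136 ≡ 503
h^64 ≡ 503^2 = 253009 ≡ 1693
h^128 ≡ 1693^2 = 2866249 ≡ 1712
h^256 ≡ 1712^2 = 2930944 ≡ 1251
493 = 256 + 128 + 64 + 32 + 8 + 4 + 1, so h^493 ≡ 1251·1712·1693·503·1556·484·2225 ≡ 1328 (mod 2327)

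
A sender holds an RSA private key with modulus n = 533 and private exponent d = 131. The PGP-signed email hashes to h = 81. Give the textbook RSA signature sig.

h^2 ≡ 81^2 = 6561 ≡ 165
h^4 ≡ 165^2 = 27225 ≡ 42
h^8 ≡ 42^2 = 1764 ≡ 165
h^16 ≡ 165^2 = 27225 ≡ 42
h^32 ≡ 42^2 = 1764 ≡ 165
h^64 ≡ 165^2 = 27225 ≡ 42
h^128 ≡ 42^2 = 1764 ≡ 165
131 = 128 + 2 + 1, so h^131 ≡ 165·165·81 ≡ 204 (mod 533)

204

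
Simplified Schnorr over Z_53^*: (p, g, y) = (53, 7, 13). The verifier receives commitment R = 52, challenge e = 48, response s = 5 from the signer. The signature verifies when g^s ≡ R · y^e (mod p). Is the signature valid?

g^s mod p:
7^5 mod 53 = 6
R · y^e mod p:
13^48 mod 53 = 44
52·44 = 2288 ≡ 9 (mod 53)
6 ≠ 9; the check fails.

invalid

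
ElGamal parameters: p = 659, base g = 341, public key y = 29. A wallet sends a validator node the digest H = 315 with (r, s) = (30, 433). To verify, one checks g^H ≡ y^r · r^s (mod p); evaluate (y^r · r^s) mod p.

645

29^30 mod 659 = 290
30^433 mod 659 = 309
y^r · r^s ≡ 290·309 = 89610 ≡ 645 (mod 659)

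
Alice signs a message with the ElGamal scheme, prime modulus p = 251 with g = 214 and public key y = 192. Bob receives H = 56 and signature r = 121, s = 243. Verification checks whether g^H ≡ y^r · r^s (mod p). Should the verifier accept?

Left side g^H mod p:
214^2 = 45796 ≡ 114
214^4 ≡ 114^2 = 12996 ≡ 195
214^8 ≡ 195^2 = 38025 ≡ 124
214^16 ≡ 124^2 = 15376 ≡ 65
214^32 ≡ 65^2 = 4225 ≡ 209
56 = 32 + 16 + 8, so 214^56 ≡ 209·65·124 ≡ 79 (mod 251)
Right side y^r · r^s mod p:
192^2 = 36864 ≡ 218
192^4 ≡ 218^2 = 47524 ≡ 85
192^8 ≡ 85^2 = 7225 ≡ 197
192^16 ≡ 197^2 = 38809 ≡ 155
192^32 ≡ 155^2 = 24025 ≡ 180
192^64 ≡ 180^2 = 32400 ≡ 21
121 = 64 + 32 + 16 + 8 + 1, so 192^121 ≡ 21·180·155·197·192 ≡ 189 (mod 251)
121^2 = 14641 ≡ 83
121^4 ≡ 83^2 = 6889 ≡ 112
121^8 ≡ 112^2 = 12544 ≡ 245
121^16 ≡ 245^2 = 60025 ≡ 36
121^32 ≡ 36^2 = 1296 ≡ 41
121^64 ≡ 41^2 = 1681 ≡ 175
121^128 ≡ 175^2 = 30625 ≡ 3
243 = 128 + 64 + 32 + 16 + 2 + 1, so 121^243 ≡ 3·175·41·36·83·121 ≡ 189 (mod 251)
189·189 = 35721 ≡ 79 (mod 251)
79 ≡ 79 (mod 251), so the signature is genuine.

accept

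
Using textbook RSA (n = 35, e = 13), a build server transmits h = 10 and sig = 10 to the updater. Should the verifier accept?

accept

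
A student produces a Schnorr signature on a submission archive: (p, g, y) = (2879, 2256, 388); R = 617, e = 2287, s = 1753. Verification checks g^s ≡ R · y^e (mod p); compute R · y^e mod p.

2472

388^2287 mod 2879 = 60
R · y^e ≡ 617·60 = 37020 ≡ 2472 (mod 2879)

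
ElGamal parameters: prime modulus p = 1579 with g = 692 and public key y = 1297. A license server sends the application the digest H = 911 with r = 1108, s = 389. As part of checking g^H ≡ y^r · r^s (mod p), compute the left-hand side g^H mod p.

220

692^911 mod 1579 = 220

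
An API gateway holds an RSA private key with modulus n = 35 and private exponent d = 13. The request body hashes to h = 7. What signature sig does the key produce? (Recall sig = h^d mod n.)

7

h^13 mod 35 = 7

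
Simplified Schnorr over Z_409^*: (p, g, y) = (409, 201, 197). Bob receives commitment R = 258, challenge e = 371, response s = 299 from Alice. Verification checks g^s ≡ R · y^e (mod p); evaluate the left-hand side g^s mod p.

157

201^299 mod 409 = 157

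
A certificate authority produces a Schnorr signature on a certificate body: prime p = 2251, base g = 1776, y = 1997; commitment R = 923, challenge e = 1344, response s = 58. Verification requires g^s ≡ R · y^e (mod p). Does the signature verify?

g^s mod p:
Squares mod 2251: 1776^1≡1776, 1776^2≡525, 1776^4≡1003, 1776^8≡2063, 1776^16≡1579, 1776^32≡1384
58 = 32 + 16 + 8 + 2, so 1776^58 ≡ 1384·1579·2063·525 ≡ 369 (mod 2251)
R · y^e mod p:
Squares mod 2251: 1997^1≡1997, 1997^2≡1488, 1997^4≡1411, 1997^8≡1037, 1997^16≡1642, 1997^32≡1717, 1997^64≡1530, 1997^128≡2111, 1997^256≡1592, 1997^512≡2089, 1997^1024≡1483
1344 = 1024 + 256 + 64, so 1997^1344 ≡ 1483·1592·1530 ≡ 607 (mod 2251)
923·607 = 560261 ≡ 2013 (mod 2251)
369 ≠ 2013; the check fails.

does not verify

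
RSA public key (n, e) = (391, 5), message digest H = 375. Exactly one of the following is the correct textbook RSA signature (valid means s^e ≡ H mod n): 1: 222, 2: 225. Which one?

1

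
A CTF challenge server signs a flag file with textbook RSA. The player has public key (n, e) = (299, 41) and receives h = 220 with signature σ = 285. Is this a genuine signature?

σ^2 ≡ 285^2 = 81225 ≡ 196
σ^4 ≡ 196^2 = 38416 ≡ 144
σ^8 ≡ 144^2 = 20736 ≡ 105
σ^16 ≡ 105^2 = 11025 ≡ 261
σ^32 ≡ 261^2 = 68121 ≡ 248
41 = 32 + 8 + 1, so σ^41 ≡ 248·105·285 ≡ 220 (mod 299)
220 = h, so the signature checks out.

genuine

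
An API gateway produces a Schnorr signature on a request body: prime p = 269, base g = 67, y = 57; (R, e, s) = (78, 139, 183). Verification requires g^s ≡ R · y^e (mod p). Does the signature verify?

g^s mod p:
67^2 = 4489 ≡ 185
67^4 ≡ 185^2 = 34225 ≡ 62
67^8 ≡ 62^2 = 3844 ≡ 78
67^16 ≡ 78^2 = 6084 ≡ 166
67^32 ≡ 166^2 = 27556 ≡ 118
67^64 ≡ 118^2 = 13924 ≡ 205
67^128 ≡ 205^2 = 42025 ≡ 61
183 = 128 + 32 + 16 + 4 + 2 + 1, so 67^183 ≡ 61·118·166·62·185·67 ≡ 214 (mod 269)
R · y^e mod p:
57^2 = 3249 ≡ 21
57^4 ≡ 21^2 = 441 ≡ 172
57^8 ≡ 172^2 = 29584 ≡ 263
57^16 ≡ 263^2 = 69169 ≡ 36
57^32 ≡ 36^2 = 1296 ≡ 220
57^64 ≡ 220^2 = 48400 ≡ 249
57^128 ≡ 249^2 = 62001 ≡ 131
139 = 128 + 8 + 2 + 1, so 57^139 ≡ 131·263·21·57 ≡ 120 (mod 269)
78·120 = 9360 ≡ 214 (mod 269)
214 ≡ 214 (mod 269); signature holds.

verifies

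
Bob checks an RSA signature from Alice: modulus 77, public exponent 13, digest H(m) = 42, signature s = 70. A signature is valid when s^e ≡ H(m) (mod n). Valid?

yes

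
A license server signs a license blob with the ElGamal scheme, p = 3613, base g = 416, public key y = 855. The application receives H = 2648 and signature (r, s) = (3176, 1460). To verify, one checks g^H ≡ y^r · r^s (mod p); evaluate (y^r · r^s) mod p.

3037

855^2 = 731025 ≡ 1199
855^4 ≡ 1199^2 = 1437601 ≡ 3240
855^8 ≡ 3240^2 = 10497600 ≡ 1835
855^16 ≡ 1835^2 = 3367225 ≡ 3522
855^32 ≡ 3522^2 = 12404484 ≡ 1055
855^64 ≡ 1055^2 = 1113025 ≡ 221
855^128 ≡ 221^2 = 48841 ≡ 1872
855^256 ≡ 1872^2 = 3504384 ≡ 3387
855^512 ≡ 3387^2 = 11471769 ≡ 494
855^1024 ≡ 494^2 = 244036 ≡ 1965
855^2048 ≡ 1965^2 = 3861225 ≡ 2541
3176 = 2048 + 1024 + 64 + 32 + 8, so 855^3176 ≡ 2541·1965·221·1055·1835 ≡ 1567 (mod 3613)
3176^2 = 10086976 ≡ 3093
3176^4 ≡ 3093^2 = 9566649 ≡ 3038
3176^8 ≡ 3038^2 = 9229444 ≡ 1842
3176^16 ≡ 1842^2 = 3392964 ≡ 357
3176^32 ≡ 357^2 = 127449 ≡ 994
3176^64 ≡ 994^2 = 988036 ≡ 1687
3176^128 ≡ 1687^2 = 2845969 ≡ 2538
3176^256 ≡ 2538^2 = 6441444 ≡ 3078
3176^512 ≡ 3078^2 = 9474084 ≡ 798
3176^1024 ≡ 798^2 = 636804 ≡ 916
1460 = 1024 + 256 + 128 + 32 + 16 + 4, so 3176^1460 ≡ 916·3078·2538·994·357·3038 ≡ 636 (mod 3613)
y^r · r^s ≡ 1567·636 = 996612 ≡ 3037 (mod 3613)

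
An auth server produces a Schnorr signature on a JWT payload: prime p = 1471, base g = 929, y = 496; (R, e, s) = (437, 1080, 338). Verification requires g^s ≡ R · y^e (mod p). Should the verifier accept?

g^s mod p:
929^2 = 863041 ≡ 1035
929^4 ≡ 1035^2 = 1071225 ≡ 337
929^8 ≡ 337^2 = 113569 ≡ 302
929^16 ≡ 302^2 = 91204 ≡ 2
929^32 ≡ 2^2 = 4
929^64 ≡ 4^2 = 16
929^128 ≡ 16^2 = 256
929^256 ≡ 256^2 = 65536 ≡ 812
338 = 256 + 64 + 16 + 2, so 929^338 ≡ 812·16·2·1035 ≡ 618 (mod 1471)
R · y^e mod p:
496^2 = 246016 ≡ 359
496^4 ≡ 359^2 = 128881 ≡ 904
496^8 ≡ 904^2 = 817216 ≡ 811
496^16 ≡ 811^2 = 657721 ≡ 184
496^32 ≡ 184^2 = 33856 ≡ 23
496^64 ≡ 23^2 = 529
496^128 ≡ 529^2 = 279841 ≡ 351
496^256 ≡ 351^2 = 123201 ≡ 1108
496^512 ≡ 1108^2 = 1227664 ≡ 850
496^1024 ≡ 850^2 = 722500 ≡ 239
1080 = 1024 + 32 + 16 + 8, so 496^1080 ≡ 239·23·184·811 ≡ 301 (mod 1471)
437·301 = 131537 ≡ 618 (mod 1471)
618 ≡ 618 (mod 1471); signature holds.

accept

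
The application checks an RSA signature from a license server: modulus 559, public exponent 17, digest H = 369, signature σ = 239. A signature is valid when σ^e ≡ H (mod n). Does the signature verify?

σ^2 ≡ 239^2 = 57121 ≡ 103
σ^4 ≡ 103^2 = 10609 ≡ 547
σ^8 ≡ 547^2 = 299209 ≡ 144
σ^16 ≡ 144^2 = 20736 ≡ 53
17 = 16 + 1, so σ^17 ≡ 53·239 ≡ 369 (mod 559)
Since 369 equals the digest 369, verification succeeds.

verifies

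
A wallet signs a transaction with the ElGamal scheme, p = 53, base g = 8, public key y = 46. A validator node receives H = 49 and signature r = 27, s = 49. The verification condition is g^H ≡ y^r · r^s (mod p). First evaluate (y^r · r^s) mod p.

46^2 = 2116 ≡ 49
46^4 ≡ 49^2 = 2401 ≡ 16
46^8 ≡ 16^2 = 256 ≡ 44
46^16 ≡ 44^2 = 1936 ≡ 28
27 = 16 + 8 + 2 + 1, so 46^27 ≡ 28·44·49·46 ≡ 46 (mod 53)
27^2 = 729 ≡ 40
27^4 ≡ 40^2 = 1600 ≡ 10
27^8 ≡ 10^2 = 100 ≡ 47
27^16 ≡ 47^2 = 2209 ≡ 36
27^32 ≡ 36^2 = 1296 ≡ 24
49 = 32 + 16 + 1, so 27^49 ≡ 24·36·27 ≡ 8 (mod 53)
y^r · r^s ≡ 46·8 = 368 ≡ 50 (mod 53)

50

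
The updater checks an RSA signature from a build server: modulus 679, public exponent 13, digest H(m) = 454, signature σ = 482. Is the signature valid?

σ^2 ≡ 482^2 = 232324 ≡ 106
σ^4 ≡ 106^2 = 11236 ≡ 372
σ^8 ≡ 372^2 = 138384 ≡ 547
13 = 8 + 4 + 1, so σ^13 ≡ 547·372·482 ≡ 454 (mod 679)
σ^13 mod 679 = 454 matches H(m).

valid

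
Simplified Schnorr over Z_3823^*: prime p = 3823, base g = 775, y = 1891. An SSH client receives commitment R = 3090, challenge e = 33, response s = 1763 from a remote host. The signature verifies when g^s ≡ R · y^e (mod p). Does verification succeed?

g^s mod p:
775^2 = 600625 ≡ 414
775^4 ≡ 414^2 = 171396 ≡ 3184
775^8 ≡ 3184^2 = 10137856 ≡ 3083
775^16 ≡ 3083^2 = 9504889 ≡ 911
775^32 ≡ 911^2 = 829921 ≡ 330
775^64 ≡ 330^2 = 108900 ≡ 1856
775^128 ≡ 1856^2 = 3444736 ≡ 213
775^256 ≡ 213^2 = 45369 ≡ 3316
775^512 ≡ 3316^2 = 10995856 ≡ 908
775^1024 ≡ 908^2 = 824464 ≡ 2519
1763 = 1024 + 512 + 128 + 64 + 32 + 2 + 1, so 775^1763 ≡ 2519·908·213·1856·330·414·775 ≡ 1731 (mod 3823)
R · y^e mod p:
1891^2 = 3575881 ≡ 1376
1891^4 ≡ 1376^2 = 1893376 ≡ 991
1891^8 ≡ 991^2 = 982081 ≡ 3393
1891^16 ≡ 3393^2 = 11512449 ≡ 1396
1891^32 ≡ 1396^2 = 1948816 ≡ 2909
33 = 32 + 1, so 1891^33 ≡ 2909·1891 ≡ 3445 (mod 3823)
3090·3445 = 10645050 ≡ 1818 (mod 3823)
1731 ≠ 1818; the check fails.

fails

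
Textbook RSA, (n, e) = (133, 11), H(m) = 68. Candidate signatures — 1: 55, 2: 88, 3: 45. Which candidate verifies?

Candidate 1: Squares mod 133: 55^1≡55, 55^2≡99, 55^4≡92, 55^8≡85; 11 = 8 + 2 + 1, so 55^11 ≡ 85·99·55 ≡ 118 (mod 133)
Candidate 2: Squares mod 133: 88^1≡88, 88^2≡30, 88^4≡102, 88^8≡30; 11 = 8 + 2 + 1, so 88^11 ≡ 30·30·88 ≡ 65 (mod 133)
Candidate 3: Squares mod 133: 45^1≡45, 45^2≡30, 45^4≡102, 45^8≡30; 11 = 8 + 2 + 1, so 45^11 ≡ 30·30·45 ≡ 68 (mod 133)
  → matches H(m) = 68

3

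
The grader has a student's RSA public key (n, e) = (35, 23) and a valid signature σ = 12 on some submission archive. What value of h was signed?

Squares mod 35: σ^1≡12, σ^2≡4, σ^4≡16, σ^8≡11, σ^16≡16
23 = 16 + 4 + 2 + 1, so σ^23 ≡ 16·16·4·12 ≡ 3 (mod 35)

3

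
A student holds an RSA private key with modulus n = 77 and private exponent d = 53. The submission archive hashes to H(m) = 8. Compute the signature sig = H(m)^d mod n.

(H(m))^2 ≡ 8^2 = 64
(H(m))^4 ≡ 64^2 = 4096 ≡ 15
(H(m))^8 ≡ 15^2 = 225 ≡ 71
(H(m))^16 ≡ 71^2 = 5041 ≡ 36
(H(m))^32 ≡ 36^2 = 1296 ≡ 64
53 = 32 + 16 + 4 + 1, so (H(m))^53 ≡ 64·36·15·8 ≡ 50 (mod 77)

50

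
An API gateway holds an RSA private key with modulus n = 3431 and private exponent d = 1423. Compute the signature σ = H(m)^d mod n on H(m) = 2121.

Squares mod 3431: (H(m))^1≡2121, (H(m))^2≡600, (H(m))^4≡3176, (H(m))^8≡3267, (H(m))^16≡2879, (H(m))^32≡2776, (H(m))^64≡150, (H(m))^128≡1914, (H(m))^256≡2519, (H(m))^512≡1442, (H(m))^1024≡178
1423 = 1024 + 256 + 128 + 8 + 4 + 2 + 1, so (H(m))^1423 ≡ 178·2519·1914·3267·3176·600·2121 ≡ 2486 (mod 3431)

2486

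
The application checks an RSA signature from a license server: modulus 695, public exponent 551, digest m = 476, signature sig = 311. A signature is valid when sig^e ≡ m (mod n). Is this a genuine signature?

genuine

Squares mod 695: sig^1≡311, sig^2≡116, sig^4≡251, sig^8≡451, sig^16≡461, sig^32≡546, sig^64≡656, sig^128≡131, sig^256≡481, sig^512≡621
551 = 512 + 32 + 4 + 2 + 1, so sig^551 ≡ 621·546·251·116·311 ≡ 476 (mod 695)
sig^551 mod 695 = 476 matches m.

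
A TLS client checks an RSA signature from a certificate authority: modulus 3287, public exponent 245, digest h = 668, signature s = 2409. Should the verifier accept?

accept

Squares mod 3287: s^1≡2409, s^2≡1726, s^4≡1054, s^8≡3197, s^16≡1526, s^32≡1480, s^64≡1258, s^128≡1517
245 = 128 + 64 + 32 + 16 + 4 + 1, so s^245 ≡ 1517·1258·1480·1526·1054·2409 ≡ 668 (mod 3287)
668 = h, so the signature checks out.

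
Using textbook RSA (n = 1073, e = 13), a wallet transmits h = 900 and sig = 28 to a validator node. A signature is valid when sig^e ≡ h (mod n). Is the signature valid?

sig^2 ≡ 28^2 = 784
sig^4 ≡ 784^2 = 614656 ≡ 900
sig^8 ≡ 900^2 = 810000 ≡ 958
13 = 8 + 4 + 1, so sig^13 ≡ 958·900·28 ≡ 173 (mod 1073)
173 ≠ 900, so verification fails.

invalid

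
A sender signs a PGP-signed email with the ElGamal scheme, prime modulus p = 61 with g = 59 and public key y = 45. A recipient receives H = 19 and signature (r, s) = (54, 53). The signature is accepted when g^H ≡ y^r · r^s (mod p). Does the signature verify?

Left side g^H mod p:
59^2 = 3481 ≡ 4
59^4 ≡ 4^2 = 16
59^8 ≡ 16^2 = 256 ≡ 12
59^16 ≡ 12^2 = 144 ≡ 22
19 = 16 + 2 + 1, so 59^19 ≡ 22·4·59 ≡ 7 (mod 61)
Right side y^r · r^s mod p:
45^2 = 2025 ≡ 12
45^4 ≡ 12^2 = 144 ≡ 22
45^8 ≡ 22^2 = 484 ≡ 57
45^16 ≡ 57^2 = 3249 ≡ 16
45^32 ≡ 16^2 = 256 ≡ 12
54 = 32 + 16 + 4 + 2, so 45^54 ≡ 12·16·22·12 ≡ 58 (mod 61)
54^2 = 2916 ≡ 49
54^4 ≡ 49^2 = 2401 ≡ 22
54^8 ≡ 22^2 = 484 ≡ 57
54^16 ≡ 57^2 = 3249 ≡ 16
54^32 ≡ 16^2 = 256 ≡ 12
53 = 32 + 16 + 4 + 1, so 54^53 ≡ 12·16·22·54 ≡ 17 (mod 61)
58·17 = 986 ≡ 10 (mod 61)
7 ≠ 10, so verification fails.

does not verify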